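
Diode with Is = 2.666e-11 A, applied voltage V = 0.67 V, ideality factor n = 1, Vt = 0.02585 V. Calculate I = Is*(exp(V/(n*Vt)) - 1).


Step 1: V/(n*Vt) = 0.67/(1*0.02585) = 25.9188
Step 2: exp(25.9188) = 1.8046e+11
Step 3: I = 2.666e-11 * (1.8046e+11 - 1) = 4.81e+00 A

4.81e+00


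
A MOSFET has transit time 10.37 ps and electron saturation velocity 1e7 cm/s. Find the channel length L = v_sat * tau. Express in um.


Step 1: tau in seconds = 10.37 ps * 1e-12 = 1.0370e-11 s
Step 2: L = v_sat * tau = 1e7 * 1.0370e-11 = 1.0370e-04 cm
Step 3: L in um = 1.0370e-04 * 1e4 = 1.037 um

1.037


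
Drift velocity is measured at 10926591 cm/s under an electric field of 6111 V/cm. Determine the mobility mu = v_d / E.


Step 1: mu = v_d / E
Step 2: mu = 10926591 / 6111
Step 3: mu = 1788.02 cm^2/(V*s)

1788.02


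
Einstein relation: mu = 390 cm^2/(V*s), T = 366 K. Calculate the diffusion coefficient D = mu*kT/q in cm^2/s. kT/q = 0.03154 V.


Step 1: D = mu * (kT/q)
Step 2: D = 390 * 0.03154
Step 3: D = 12.3 cm^2/s

12.3


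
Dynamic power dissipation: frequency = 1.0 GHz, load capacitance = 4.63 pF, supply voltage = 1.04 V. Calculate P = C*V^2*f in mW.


Step 1: V^2 = 1.04^2 = 1.0816 V^2
Step 2: P = C*V^2*f = 4.63e-12 F * 1.0816 * 1.0e9 Hz
Step 3: P = 5.007808e-03 W
Step 4: P = 5.008 mW

5.008


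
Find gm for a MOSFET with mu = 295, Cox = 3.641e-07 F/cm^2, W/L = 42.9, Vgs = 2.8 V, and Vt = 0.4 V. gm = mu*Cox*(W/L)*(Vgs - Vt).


Step 1: Vov = Vgs - Vt = 2.8 - 0.4 = 2.4 V
Step 2: gm = mu * Cox * (W/L) * Vov
Step 3: gm = 295 * 3.641e-07 * 42.9 * 2.4 = 1.11e-02 S

1.11e-02


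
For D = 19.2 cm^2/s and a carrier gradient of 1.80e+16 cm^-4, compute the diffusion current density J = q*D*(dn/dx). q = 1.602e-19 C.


Step 1: J = q * D * (dn/dx)
Step 2: J = 1.602e-19 * 19.2 * 1.80e+16
Step 3: J = 5.54e-02 A/cm^2

5.54e-02


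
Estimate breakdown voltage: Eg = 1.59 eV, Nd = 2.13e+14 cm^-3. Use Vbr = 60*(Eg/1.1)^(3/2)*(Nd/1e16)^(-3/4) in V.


Step 1: Eg/1.1 = 1.59/1.1 = 1.445455
Step 2: (Eg/1.1)^1.5 = 1.445455^1.5 = 1.737828
Step 3: (Nd/1e16)^(-0.75) = (0.0213)^(-0.75) = 17.935575
Step 4: Vbr = 60 * 1.737828 * 17.935575 = 1870.1 V

1870.1


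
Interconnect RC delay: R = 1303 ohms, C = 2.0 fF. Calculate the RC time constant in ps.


Step 1: tau = R * C
Step 2: tau = 1303 * 2.0 fF = 1303 * 2.0e-15 F
Step 3: tau = 2.606e-12 s = 2.606 ps

2.606


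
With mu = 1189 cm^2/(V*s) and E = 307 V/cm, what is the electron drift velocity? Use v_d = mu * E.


Step 1: v_d = mu * E
Step 2: v_d = 1189 * 307 = 365023
Step 3: v_d = 3.65e+05 cm/s

3.65e+05


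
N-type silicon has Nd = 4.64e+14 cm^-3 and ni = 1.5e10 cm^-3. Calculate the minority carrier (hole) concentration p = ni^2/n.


Step 1: Since Nd >> ni, n ≈ Nd = 4.64e+14 cm^-3
Step 2: p = ni^2 / n = (1.5e10)^2 / 4.64e+14
Step 3: p = 2.25e20 / 4.64e+14 = 4.85e+05 cm^-3

4.85e+05


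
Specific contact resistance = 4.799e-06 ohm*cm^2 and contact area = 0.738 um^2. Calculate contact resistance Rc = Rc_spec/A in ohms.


Step 1: Convert area to cm^2: 0.738 um^2 = 7.3800e-09 cm^2
Step 2: Rc = Rc_spec / A = 4.799e-06 / 7.3800e-09
Step 3: Rc = 6.50e+02 ohms

6.50e+02


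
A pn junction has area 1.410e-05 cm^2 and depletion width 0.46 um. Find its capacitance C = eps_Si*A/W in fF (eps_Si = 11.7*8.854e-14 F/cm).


Step 1: eps_Si = 11.7 * 8.854e-14 = 1.035918e-12 F/cm
Step 2: W in cm = 0.46 * 1e-4 = 4.60e-05 cm
Step 3: C = 1.035918e-12 * 1.410e-05 / 4.60e-05 = 3.175314e-13 F
Step 4: C = 317.53 fF

317.53


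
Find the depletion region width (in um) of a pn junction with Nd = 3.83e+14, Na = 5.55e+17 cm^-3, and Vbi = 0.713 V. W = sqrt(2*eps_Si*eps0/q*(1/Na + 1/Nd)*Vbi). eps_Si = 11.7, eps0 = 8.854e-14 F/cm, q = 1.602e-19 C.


Step 1: 1/Na + 1/Nd = 1/5.55e+17 + 1/3.83e+14 = 2.61277e-15
Step 2: 2*eps*eps0/q = 2*11.7*8.854e-14/1.602e-19 = 1.293281e+07
Step 3: W^2 = 1.293281e+07 * 2.61277e-15 * 0.713 = 2.40926e-08
Step 4: W = sqrt(2.40926e-08) = 1.552e-04 cm = 1.552 um

1.552


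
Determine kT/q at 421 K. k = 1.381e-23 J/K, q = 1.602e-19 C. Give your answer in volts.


Step 1: kT = 1.381e-23 * 421 = 5.81401e-21 J
Step 2: Vt = kT/q = 5.81401e-21 / 1.602e-19
Step 3: Vt = 0.03629 V

0.03629


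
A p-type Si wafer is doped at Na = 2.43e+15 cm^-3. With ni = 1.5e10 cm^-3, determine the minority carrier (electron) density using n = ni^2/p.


Step 1: Majority hole concentration p ≈ Na = 2.43e+15 cm^-3
Step 2: n = ni^2 / Na = (1.5e10)^2 / 2.43e+15
Step 3: n = 9.26e+04 cm^-3

9.26e+04


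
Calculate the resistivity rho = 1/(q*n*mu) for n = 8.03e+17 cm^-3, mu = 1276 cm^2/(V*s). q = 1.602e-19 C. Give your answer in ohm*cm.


Step 1: sigma = q * n * mu = 1.602e-19 * 8.03e+17 * 1276 = 1.64145e+02 S/cm
Step 2: rho = 1 / sigma = 1 / 1.64145e+02 = 0.006092 ohm*cm

0.006092


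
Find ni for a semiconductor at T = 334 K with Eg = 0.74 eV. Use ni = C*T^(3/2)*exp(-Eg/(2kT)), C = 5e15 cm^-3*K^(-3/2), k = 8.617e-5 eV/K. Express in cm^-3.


Step 1: Compute kT = 8.617e-5 * 334 = 0.02878078 eV
Step 2: Exponent = -Eg/(2kT) = -0.74/(2*0.02878078) = -12.85580
Step 3: T^(3/2) = 334^1.5 = 6104.07
Step 4: ni = 5e15 * 6104.07 * exp(-12.85580) = 7.97e+13 cm^-3

7.97e+13


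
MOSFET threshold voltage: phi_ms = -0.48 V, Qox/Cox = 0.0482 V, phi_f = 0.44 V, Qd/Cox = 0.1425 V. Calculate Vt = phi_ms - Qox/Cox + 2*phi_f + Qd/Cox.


Step 1: Vt = phi_ms - Qox/Cox + 2*phi_f + Qd/Cox
Step 2: Vt = -0.48 - 0.0482 + 2*0.44 + 0.1425
Step 3: Vt = -0.48 - 0.0482 + 0.88 + 0.1425
Step 4: Vt = 0.4943 V

0.4943


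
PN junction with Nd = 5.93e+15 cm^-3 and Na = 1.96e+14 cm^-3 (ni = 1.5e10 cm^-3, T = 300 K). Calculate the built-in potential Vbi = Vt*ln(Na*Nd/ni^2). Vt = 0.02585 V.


Step 1: Compute Na*Nd/ni^2 = 1.96e+14 * 5.93e+15 / (1.5e10)^2 = 5.1657e+09
Step 2: ln(5.1657e+09) = 22.3653
Step 3: Vbi = 0.02585 * 22.3653 = 0.578 V

0.578


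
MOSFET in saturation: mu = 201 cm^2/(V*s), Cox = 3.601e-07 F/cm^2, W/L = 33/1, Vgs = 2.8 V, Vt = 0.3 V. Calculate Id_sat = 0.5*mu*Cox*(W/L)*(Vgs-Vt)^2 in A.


Step 1: Overdrive voltage Vov = Vgs - Vt = 2.8 - 0.3 = 2.5 V
Step 2: W/L = 33/1 = 33
Step 3: Id = 0.5 * 201 * 3.601e-07 * 33 * 2.5^2
Step 4: Id = 7.46e-03 A

7.46e-03


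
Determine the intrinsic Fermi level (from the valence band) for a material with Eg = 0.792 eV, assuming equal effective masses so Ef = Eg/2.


Step 1: For an intrinsic semiconductor, the Fermi level sits at midgap.
Step 2: Ef = Eg / 2 = 0.792 / 2 = 0.396 eV

0.396


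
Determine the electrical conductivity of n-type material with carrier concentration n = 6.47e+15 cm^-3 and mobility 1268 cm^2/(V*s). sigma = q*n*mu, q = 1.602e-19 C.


Step 1: sigma = q * n * mu
Step 2: sigma = 1.602e-19 * 6.47e+15 * 1268
Step 3: sigma = 1.314e+00 S/cm

1.314e+00


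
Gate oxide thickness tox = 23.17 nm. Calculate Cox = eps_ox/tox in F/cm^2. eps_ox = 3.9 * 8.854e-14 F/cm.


Step 1: eps_ox = 3.9 * 8.854e-14 = 3.45306e-13 F/cm
Step 2: tox in cm = 23.17 nm * 1e-7 = 2.3170e-06 cm
Step 3: Cox = 3.45306e-13 / 2.3170e-06 = 1.49e-07 F/cm^2

1.49e-07


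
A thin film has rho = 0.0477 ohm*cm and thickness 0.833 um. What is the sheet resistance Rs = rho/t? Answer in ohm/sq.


Step 1: Convert thickness to cm: t = 0.833 um = 8.3300e-05 cm
Step 2: Rs = rho / t = 0.0477 / 8.3300e-05
Step 3: Rs = 572.6 ohm/sq

572.6


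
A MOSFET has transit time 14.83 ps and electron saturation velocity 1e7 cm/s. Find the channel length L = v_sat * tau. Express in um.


Step 1: tau in seconds = 14.83 ps * 1e-12 = 1.4830e-11 s
Step 2: L = v_sat * tau = 1e7 * 1.4830e-11 = 1.4830e-04 cm
Step 3: L in um = 1.4830e-04 * 1e4 = 1.483 um

1.483


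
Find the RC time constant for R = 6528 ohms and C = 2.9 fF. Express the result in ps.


Step 1: tau = R * C
Step 2: tau = 6528 * 2.9 fF = 6528 * 2.9e-15 F
Step 3: tau = 1.89312e-11 s = 18.9312 ps

18.9312


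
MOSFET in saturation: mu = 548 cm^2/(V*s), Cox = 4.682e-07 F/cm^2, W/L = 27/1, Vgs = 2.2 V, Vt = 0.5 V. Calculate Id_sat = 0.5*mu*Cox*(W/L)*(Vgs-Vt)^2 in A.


Step 1: Overdrive voltage Vov = Vgs - Vt = 2.2 - 0.5 = 1.7 V
Step 2: W/L = 27/1 = 27
Step 3: Id = 0.5 * 548 * 4.682e-07 * 27 * 1.7^2
Step 4: Id = 1.00e-02 A

1.00e-02


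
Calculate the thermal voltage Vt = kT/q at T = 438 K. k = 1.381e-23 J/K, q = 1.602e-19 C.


Step 1: kT = 1.381e-23 * 438 = 6.04878e-21 J
Step 2: Vt = kT/q = 6.04878e-21 / 1.602e-19
Step 3: Vt = 0.03776 V

0.03776


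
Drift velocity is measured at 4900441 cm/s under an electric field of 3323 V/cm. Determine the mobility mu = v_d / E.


Step 1: mu = v_d / E
Step 2: mu = 4900441 / 3323
Step 3: mu = 1474.7 cm^2/(V*s)

1474.7


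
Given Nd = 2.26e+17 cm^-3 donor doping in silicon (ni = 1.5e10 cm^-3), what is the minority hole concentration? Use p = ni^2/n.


Step 1: Since Nd >> ni, n ≈ Nd = 2.26e+17 cm^-3
Step 2: p = ni^2 / n = (1.5e10)^2 / 2.26e+17
Step 3: p = 2.25e20 / 2.26e+17 = 9.96e+02 cm^-3

9.96e+02


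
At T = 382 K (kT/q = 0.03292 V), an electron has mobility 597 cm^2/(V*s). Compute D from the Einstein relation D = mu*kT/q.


Step 1: D = mu * (kT/q)
Step 2: D = 597 * 0.03292
Step 3: D = 19.65 cm^2/s

19.65


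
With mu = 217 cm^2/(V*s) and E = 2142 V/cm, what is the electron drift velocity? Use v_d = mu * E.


Step 1: v_d = mu * E
Step 2: v_d = 217 * 2142 = 464814
Step 3: v_d = 4.65e+05 cm/s

4.65e+05


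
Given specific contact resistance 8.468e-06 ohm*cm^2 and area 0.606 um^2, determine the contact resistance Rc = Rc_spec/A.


Step 1: Convert area to cm^2: 0.606 um^2 = 6.0600e-09 cm^2
Step 2: Rc = Rc_spec / A = 8.468e-06 / 6.0600e-09
Step 3: Rc = 1.40e+03 ohms

1.40e+03


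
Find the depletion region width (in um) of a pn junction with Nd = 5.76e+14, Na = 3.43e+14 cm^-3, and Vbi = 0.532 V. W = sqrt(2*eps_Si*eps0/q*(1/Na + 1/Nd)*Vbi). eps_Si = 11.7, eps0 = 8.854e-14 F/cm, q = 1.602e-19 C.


Step 1: 1/Na + 1/Nd = 1/3.43e+14 + 1/5.76e+14 = 4.65156e-15
Step 2: 2*eps*eps0/q = 2*11.7*8.854e-14/1.602e-19 = 1.293281e+07
Step 3: W^2 = 1.293281e+07 * 4.65156e-15 * 0.532 = 3.20039e-08
Step 4: W = sqrt(3.20039e-08) = 1.789e-04 cm = 1.789 um

1.789


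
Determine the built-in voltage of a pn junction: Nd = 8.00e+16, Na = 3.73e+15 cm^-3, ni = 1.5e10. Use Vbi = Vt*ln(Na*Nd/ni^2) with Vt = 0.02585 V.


Step 1: Compute Na*Nd/ni^2 = 3.73e+15 * 8.00e+16 / (1.5e10)^2 = 1.3262e+12
Step 2: ln(1.3262e+12) = 27.9133
Step 3: Vbi = 0.02585 * 27.9133 = 0.722 V

0.722


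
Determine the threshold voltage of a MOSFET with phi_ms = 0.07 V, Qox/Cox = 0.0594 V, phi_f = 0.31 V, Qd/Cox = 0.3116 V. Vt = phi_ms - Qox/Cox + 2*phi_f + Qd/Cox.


Step 1: Vt = phi_ms - Qox/Cox + 2*phi_f + Qd/Cox
Step 2: Vt = 0.07 - 0.0594 + 2*0.31 + 0.3116
Step 3: Vt = 0.07 - 0.0594 + 0.62 + 0.3116
Step 4: Vt = 0.9422 V

0.9422


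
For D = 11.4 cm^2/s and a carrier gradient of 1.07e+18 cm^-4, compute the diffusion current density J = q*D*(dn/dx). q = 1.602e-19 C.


Step 1: J = q * D * (dn/dx)
Step 2: J = 1.602e-19 * 11.4 * 1.07e+18
Step 3: J = 1.95e+00 A/cm^2

1.95e+00


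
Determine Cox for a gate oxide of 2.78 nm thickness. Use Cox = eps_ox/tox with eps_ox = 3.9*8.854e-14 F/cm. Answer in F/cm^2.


Step 1: eps_ox = 3.9 * 8.854e-14 = 3.45306e-13 F/cm
Step 2: tox in cm = 2.78 nm * 1e-7 = 2.7800e-07 cm
Step 3: Cox = 3.45306e-13 / 2.7800e-07 = 1.24e-06 F/cm^2

1.24e-06


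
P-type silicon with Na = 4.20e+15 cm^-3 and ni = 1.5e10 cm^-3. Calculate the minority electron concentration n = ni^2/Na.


Step 1: Majority hole concentration p ≈ Na = 4.20e+15 cm^-3
Step 2: n = ni^2 / Na = (1.5e10)^2 / 4.20e+15
Step 3: n = 5.36e+04 cm^-3

5.36e+04


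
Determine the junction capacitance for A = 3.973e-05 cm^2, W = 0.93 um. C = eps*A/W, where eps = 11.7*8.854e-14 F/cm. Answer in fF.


Step 1: eps_Si = 11.7 * 8.854e-14 = 1.035918e-12 F/cm
Step 2: W in cm = 0.93 * 1e-4 = 9.30e-05 cm
Step 3: C = 1.035918e-12 * 3.973e-05 / 9.30e-05 = 4.425486e-13 F
Step 4: C = 442.55 fF

442.55


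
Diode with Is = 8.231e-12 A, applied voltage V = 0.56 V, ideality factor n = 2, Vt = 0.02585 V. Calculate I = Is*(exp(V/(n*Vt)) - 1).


Step 1: V/(n*Vt) = 0.56/(2*0.02585) = 10.8317
Step 2: exp(10.8317) = 5.0600e+04
Step 3: I = 8.231e-12 * (5.0600e+04 - 1) = 4.16e-07 A

4.16e-07


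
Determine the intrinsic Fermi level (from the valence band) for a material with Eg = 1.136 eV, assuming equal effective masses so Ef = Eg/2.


Step 1: For an intrinsic semiconductor, the Fermi level sits at midgap.
Step 2: Ef = Eg / 2 = 1.136 / 2 = 0.568 eV

0.568


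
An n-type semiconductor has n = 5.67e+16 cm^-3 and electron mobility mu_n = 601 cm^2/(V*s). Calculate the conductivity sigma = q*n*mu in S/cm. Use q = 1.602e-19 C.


Step 1: sigma = q * n * mu
Step 2: sigma = 1.602e-19 * 5.67e+16 * 601
Step 3: sigma = 5.459e+00 S/cm

5.459e+00


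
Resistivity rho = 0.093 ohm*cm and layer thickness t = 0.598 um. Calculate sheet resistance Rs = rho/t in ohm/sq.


Step 1: Convert thickness to cm: t = 0.598 um = 5.9800e-05 cm
Step 2: Rs = rho / t = 0.093 / 5.9800e-05
Step 3: Rs = 1555.2 ohm/sq

1555.2


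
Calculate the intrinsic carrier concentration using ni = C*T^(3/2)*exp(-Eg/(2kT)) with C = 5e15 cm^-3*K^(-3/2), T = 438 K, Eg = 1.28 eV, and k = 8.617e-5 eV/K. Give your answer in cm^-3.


Step 1: Compute kT = 8.617e-5 * 438 = 0.03774246 eV
Step 2: Exponent = -Eg/(2kT) = -1.28/(2*0.03774246) = -16.95703
Step 3: T^(3/2) = 438^1.5 = 9166.66
Step 4: ni = 5e15 * 9166.66 * exp(-16.95703) = 1.98e+12 cm^-3

1.98e+12


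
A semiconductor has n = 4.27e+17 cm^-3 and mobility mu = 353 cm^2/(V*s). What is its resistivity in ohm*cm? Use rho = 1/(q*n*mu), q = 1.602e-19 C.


Step 1: sigma = q * n * mu = 1.602e-19 * 4.27e+17 * 353 = 2.41471e+01 S/cm
Step 2: rho = 1 / sigma = 1 / 2.41471e+01 = 0.04141 ohm*cm

0.04141


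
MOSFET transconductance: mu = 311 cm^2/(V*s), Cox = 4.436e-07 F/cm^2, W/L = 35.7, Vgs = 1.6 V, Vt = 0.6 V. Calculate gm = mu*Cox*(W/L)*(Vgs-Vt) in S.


Step 1: Vov = Vgs - Vt = 1.6 - 0.6 = 1.0 V
Step 2: gm = mu * Cox * (W/L) * Vov
Step 3: gm = 311 * 4.436e-07 * 35.7 * 1.0 = 4.93e-03 S

4.93e-03


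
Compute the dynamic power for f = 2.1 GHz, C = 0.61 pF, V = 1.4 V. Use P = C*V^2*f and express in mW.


Step 1: V^2 = 1.4^2 = 1.96 V^2
Step 2: P = C*V^2*f = 0.61e-12 F * 1.96 * 2.1e9 Hz
Step 3: P = 2.51076e-03 W
Step 4: P = 2.511 mW

2.511


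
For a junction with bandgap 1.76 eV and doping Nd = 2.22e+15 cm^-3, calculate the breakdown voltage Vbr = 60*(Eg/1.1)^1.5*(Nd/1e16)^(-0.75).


Step 1: Eg/1.1 = 1.76/1.1 = 1.600000
Step 2: (Eg/1.1)^1.5 = 1.600000^1.5 = 2.023858
Step 3: (Nd/1e16)^(-0.75) = (0.222)^(-0.75) = 3.091970
Step 4: Vbr = 60 * 2.023858 * 3.091970 = 375.5 V

375.5


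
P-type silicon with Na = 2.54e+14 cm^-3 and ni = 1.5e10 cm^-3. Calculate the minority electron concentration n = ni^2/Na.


Step 1: Majority hole concentration p ≈ Na = 2.54e+14 cm^-3
Step 2: n = ni^2 / Na = (1.5e10)^2 / 2.54e+14
Step 3: n = 8.86e+05 cm^-3

8.86e+05


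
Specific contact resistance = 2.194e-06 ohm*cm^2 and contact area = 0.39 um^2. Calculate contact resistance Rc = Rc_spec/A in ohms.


Step 1: Convert area to cm^2: 0.39 um^2 = 3.9000e-09 cm^2
Step 2: Rc = Rc_spec / A = 2.194e-06 / 3.9000e-09
Step 3: Rc = 5.63e+02 ohms

5.63e+02


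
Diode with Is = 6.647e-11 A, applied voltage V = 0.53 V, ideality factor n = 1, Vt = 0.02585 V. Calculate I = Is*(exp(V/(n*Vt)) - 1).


Step 1: V/(n*Vt) = 0.53/(1*0.02585) = 20.5029
Step 2: exp(20.5029) = 8.0223e+08
Step 3: I = 6.647e-11 * (8.0223e+08 - 1) = 5.33e-02 A

5.33e-02


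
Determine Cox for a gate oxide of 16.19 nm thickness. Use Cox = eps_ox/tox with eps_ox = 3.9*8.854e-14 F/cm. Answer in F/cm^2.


Step 1: eps_ox = 3.9 * 8.854e-14 = 3.45306e-13 F/cm
Step 2: tox in cm = 16.19 nm * 1e-7 = 1.6190e-06 cm
Step 3: Cox = 3.45306e-13 / 1.6190e-06 = 2.13e-07 F/cm^2

2.13e-07


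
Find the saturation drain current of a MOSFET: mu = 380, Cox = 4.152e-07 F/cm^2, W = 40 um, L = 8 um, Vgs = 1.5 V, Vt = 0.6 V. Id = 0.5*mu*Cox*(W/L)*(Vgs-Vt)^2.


Step 1: Overdrive voltage Vov = Vgs - Vt = 1.5 - 0.6 = 0.9 V
Step 2: W/L = 40/8 = 5
Step 3: Id = 0.5 * 380 * 4.152e-07 * 5 * 0.9^2
Step 4: Id = 3.19e-04 A

3.19e-04


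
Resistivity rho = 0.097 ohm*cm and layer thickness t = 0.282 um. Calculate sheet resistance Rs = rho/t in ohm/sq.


Step 1: Convert thickness to cm: t = 0.282 um = 2.8200e-05 cm
Step 2: Rs = rho / t = 0.097 / 2.8200e-05
Step 3: Rs = 3439.7 ohm/sq

3439.7


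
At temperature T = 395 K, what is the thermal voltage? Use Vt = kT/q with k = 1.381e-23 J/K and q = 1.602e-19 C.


Step 1: kT = 1.381e-23 * 395 = 5.45495e-21 J
Step 2: Vt = kT/q = 5.45495e-21 / 1.602e-19
Step 3: Vt = 0.03405 V

0.03405


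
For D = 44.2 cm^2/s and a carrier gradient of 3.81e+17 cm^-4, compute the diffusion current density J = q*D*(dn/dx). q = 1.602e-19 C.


Step 1: J = q * D * (dn/dx)
Step 2: J = 1.602e-19 * 44.2 * 3.81e+17
Step 3: J = 2.70e+00 A/cm^2

2.70e+00


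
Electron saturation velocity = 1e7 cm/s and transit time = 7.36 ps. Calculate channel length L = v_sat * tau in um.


Step 1: tau in seconds = 7.36 ps * 1e-12 = 7.3600e-12 s
Step 2: L = v_sat * tau = 1e7 * 7.3600e-12 = 7.3600e-05 cm
Step 3: L in um = 7.3600e-05 * 1e4 = 0.736 um

0.736


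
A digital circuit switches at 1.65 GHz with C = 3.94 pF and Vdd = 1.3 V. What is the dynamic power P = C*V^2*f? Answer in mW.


Step 1: V^2 = 1.3^2 = 1.69 V^2
Step 2: P = C*V^2*f = 3.94e-12 F * 1.69 * 1.65e9 Hz
Step 3: P = 1.098669e-02 W
Step 4: P = 10.987 mW

10.987


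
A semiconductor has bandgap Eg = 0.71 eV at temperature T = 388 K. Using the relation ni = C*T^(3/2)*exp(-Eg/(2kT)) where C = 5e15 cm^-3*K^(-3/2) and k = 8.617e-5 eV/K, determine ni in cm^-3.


Step 1: Compute kT = 8.617e-5 * 388 = 0.03343396 eV
Step 2: Exponent = -Eg/(2kT) = -0.71/(2*0.03343396) = -10.61795
Step 3: T^(3/2) = 388^1.5 = 7642.71
Step 4: ni = 5e15 * 7642.71 * exp(-10.61795) = 9.35e+14 cm^-3

9.35e+14


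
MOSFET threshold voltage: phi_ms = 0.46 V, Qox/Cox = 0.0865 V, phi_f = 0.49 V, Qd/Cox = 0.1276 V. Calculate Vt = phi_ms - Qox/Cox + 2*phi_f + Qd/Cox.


Step 1: Vt = phi_ms - Qox/Cox + 2*phi_f + Qd/Cox
Step 2: Vt = 0.46 - 0.0865 + 2*0.49 + 0.1276
Step 3: Vt = 0.46 - 0.0865 + 0.98 + 0.1276
Step 4: Vt = 1.4811 V

1.4811


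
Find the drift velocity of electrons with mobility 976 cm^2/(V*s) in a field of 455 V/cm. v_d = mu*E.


Step 1: v_d = mu * E
Step 2: v_d = 976 * 455 = 444080
Step 3: v_d = 4.44e+05 cm/s

4.44e+05


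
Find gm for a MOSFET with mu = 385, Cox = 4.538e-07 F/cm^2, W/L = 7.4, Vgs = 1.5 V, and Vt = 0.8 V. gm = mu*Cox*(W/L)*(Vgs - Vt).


Step 1: Vov = Vgs - Vt = 1.5 - 0.8 = 0.7 V
Step 2: gm = mu * Cox * (W/L) * Vov
Step 3: gm = 385 * 4.538e-07 * 7.4 * 0.7 = 9.05e-04 S

9.05e-04


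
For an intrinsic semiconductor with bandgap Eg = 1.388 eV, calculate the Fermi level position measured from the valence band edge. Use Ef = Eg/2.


Step 1: For an intrinsic semiconductor, the Fermi level sits at midgap.
Step 2: Ef = Eg / 2 = 1.388 / 2 = 0.694 eV

0.694


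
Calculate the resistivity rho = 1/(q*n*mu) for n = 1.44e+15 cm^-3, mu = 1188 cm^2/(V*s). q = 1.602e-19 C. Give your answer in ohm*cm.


Step 1: sigma = q * n * mu = 1.602e-19 * 1.44e+15 * 1188 = 2.74057e-01 S/cm
Step 2: rho = 1 / sigma = 1 / 2.74057e-01 = 3.649 ohm*cm

3.649


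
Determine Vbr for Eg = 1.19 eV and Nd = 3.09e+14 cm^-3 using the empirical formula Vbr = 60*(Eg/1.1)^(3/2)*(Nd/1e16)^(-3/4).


Step 1: Eg/1.1 = 1.19/1.1 = 1.081818
Step 2: (Eg/1.1)^1.5 = 1.081818^1.5 = 1.125204
Step 3: (Nd/1e16)^(-0.75) = (0.0309)^(-0.75) = 13.568478
Step 4: Vbr = 60 * 1.125204 * 13.568478 = 916.0 V

916.0


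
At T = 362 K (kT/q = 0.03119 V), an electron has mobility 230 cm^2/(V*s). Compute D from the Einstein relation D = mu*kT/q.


Step 1: D = mu * (kT/q)
Step 2: D = 230 * 0.03119
Step 3: D = 7.17 cm^2/s

7.17


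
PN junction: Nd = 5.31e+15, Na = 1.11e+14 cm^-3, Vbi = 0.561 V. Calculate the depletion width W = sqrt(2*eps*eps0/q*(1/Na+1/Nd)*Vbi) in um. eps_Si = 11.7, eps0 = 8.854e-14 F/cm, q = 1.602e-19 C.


Step 1: 1/Na + 1/Nd = 1/1.11e+14 + 1/5.31e+15 = 9.19733e-15
Step 2: 2*eps*eps0/q = 2*11.7*8.854e-14/1.602e-19 = 1.293281e+07
Step 3: W^2 = 1.293281e+07 * 9.19733e-15 * 0.561 = 6.67294e-08
Step 4: W = sqrt(6.67294e-08) = 2.583e-04 cm = 2.583 um

2.583


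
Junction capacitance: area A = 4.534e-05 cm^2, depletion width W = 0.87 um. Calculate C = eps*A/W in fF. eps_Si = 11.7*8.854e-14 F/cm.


Step 1: eps_Si = 11.7 * 8.854e-14 = 1.035918e-12 F/cm
Step 2: W in cm = 0.87 * 1e-4 = 8.70e-05 cm
Step 3: C = 1.035918e-12 * 4.534e-05 / 8.70e-05 = 5.398681e-13 F
Step 4: C = 539.87 fF

539.87


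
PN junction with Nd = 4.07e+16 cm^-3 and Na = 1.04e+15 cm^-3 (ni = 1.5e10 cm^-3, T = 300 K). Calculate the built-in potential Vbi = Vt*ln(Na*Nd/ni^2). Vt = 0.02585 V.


Step 1: Compute Na*Nd/ni^2 = 1.04e+15 * 4.07e+16 / (1.5e10)^2 = 1.8812e+11
Step 2: ln(1.8812e+11) = 25.9603
Step 3: Vbi = 0.02585 * 25.9603 = 0.671 V

0.671


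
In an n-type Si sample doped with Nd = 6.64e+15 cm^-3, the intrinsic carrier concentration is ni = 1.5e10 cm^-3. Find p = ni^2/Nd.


Step 1: Since Nd >> ni, n ≈ Nd = 6.64e+15 cm^-3
Step 2: p = ni^2 / n = (1.5e10)^2 / 6.64e+15
Step 3: p = 2.25e20 / 6.64e+15 = 3.39e+04 cm^-3

3.39e+04


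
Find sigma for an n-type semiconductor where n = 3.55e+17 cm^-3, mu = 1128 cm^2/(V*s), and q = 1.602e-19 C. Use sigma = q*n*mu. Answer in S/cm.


Step 1: sigma = q * n * mu
Step 2: sigma = 1.602e-19 * 3.55e+17 * 1128
Step 3: sigma = 6.415e+01 S/cm

6.415e+01


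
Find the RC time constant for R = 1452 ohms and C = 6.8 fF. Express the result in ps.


Step 1: tau = R * C
Step 2: tau = 1452 * 6.8 fF = 1452 * 6.8e-15 F
Step 3: tau = 9.8736e-12 s = 9.8736 ps

9.8736


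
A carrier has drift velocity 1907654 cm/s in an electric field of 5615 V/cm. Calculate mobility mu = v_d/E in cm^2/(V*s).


Step 1: mu = v_d / E
Step 2: mu = 1907654 / 5615
Step 3: mu = 339.74 cm^2/(V*s)

339.74


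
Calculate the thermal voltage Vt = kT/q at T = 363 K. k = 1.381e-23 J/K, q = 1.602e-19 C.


Step 1: kT = 1.381e-23 * 363 = 5.01303e-21 J
Step 2: Vt = kT/q = 5.01303e-21 / 1.602e-19
Step 3: Vt = 0.03129 V

0.03129


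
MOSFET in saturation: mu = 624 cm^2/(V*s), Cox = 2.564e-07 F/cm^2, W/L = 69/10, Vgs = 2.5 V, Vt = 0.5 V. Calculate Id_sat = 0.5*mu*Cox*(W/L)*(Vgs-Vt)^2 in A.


Step 1: Overdrive voltage Vov = Vgs - Vt = 2.5 - 0.5 = 2.0 V
Step 2: W/L = 69/10 = 6.9
Step 3: Id = 0.5 * 624 * 2.564e-07 * 6.9 * 2.0^2
Step 4: Id = 2.21e-03 A

2.21e-03


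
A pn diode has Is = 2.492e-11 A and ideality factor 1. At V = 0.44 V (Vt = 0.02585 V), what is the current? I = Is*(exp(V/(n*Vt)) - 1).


Step 1: V/(n*Vt) = 0.44/(1*0.02585) = 17.0213
Step 2: exp(17.0213) = 2.4675e+07
Step 3: I = 2.492e-11 * (2.4675e+07 - 1) = 6.15e-04 A

6.15e-04


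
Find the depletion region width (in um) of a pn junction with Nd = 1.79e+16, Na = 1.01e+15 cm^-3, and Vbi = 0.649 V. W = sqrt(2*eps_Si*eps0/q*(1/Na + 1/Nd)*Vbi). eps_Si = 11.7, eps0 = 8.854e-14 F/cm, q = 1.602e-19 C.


Step 1: 1/Na + 1/Nd = 1/1.01e+15 + 1/1.79e+16 = 1.04596e-15
Step 2: 2*eps*eps0/q = 2*11.7*8.854e-14/1.602e-19 = 1.293281e+07
Step 3: W^2 = 1.293281e+07 * 1.04596e-15 * 0.649 = 8.77915e-09
Step 4: W = sqrt(8.77915e-09) = 9.370e-05 cm = 0.937 um

0.937


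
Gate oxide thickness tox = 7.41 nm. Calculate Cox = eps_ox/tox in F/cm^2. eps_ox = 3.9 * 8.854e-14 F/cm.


Step 1: eps_ox = 3.9 * 8.854e-14 = 3.45306e-13 F/cm
Step 2: tox in cm = 7.41 nm * 1e-7 = 7.4100e-07 cm
Step 3: Cox = 3.45306e-13 / 7.4100e-07 = 4.66e-07 F/cm^2

4.66e-07


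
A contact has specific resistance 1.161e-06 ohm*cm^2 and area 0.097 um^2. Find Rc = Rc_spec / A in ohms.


Step 1: Convert area to cm^2: 0.097 um^2 = 9.7000e-10 cm^2
Step 2: Rc = Rc_spec / A = 1.161e-06 / 9.7000e-10
Step 3: Rc = 1.20e+03 ohms

1.20e+03


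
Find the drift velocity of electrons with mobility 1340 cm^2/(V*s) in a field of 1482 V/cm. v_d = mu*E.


Step 1: v_d = mu * E
Step 2: v_d = 1340 * 1482 = 1985880
Step 3: v_d = 1.99e+06 cm/s

1.99e+06


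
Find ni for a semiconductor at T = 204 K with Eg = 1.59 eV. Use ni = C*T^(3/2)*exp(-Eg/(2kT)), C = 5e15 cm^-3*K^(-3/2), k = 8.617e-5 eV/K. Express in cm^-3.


Step 1: Compute kT = 8.617e-5 * 204 = 0.01757868 eV
Step 2: Exponent = -Eg/(2kT) = -1.59/(2*0.01757868) = -45.22524
Step 3: T^(3/2) = 204^1.5 = 2913.70
Step 4: ni = 5e15 * 2913.70 * exp(-45.22524) = 3.33e-01 cm^-3

3.33e-01


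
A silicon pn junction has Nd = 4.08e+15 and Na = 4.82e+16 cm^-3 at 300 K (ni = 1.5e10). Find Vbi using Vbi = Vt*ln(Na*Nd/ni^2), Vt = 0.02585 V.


Step 1: Compute Na*Nd/ni^2 = 4.82e+16 * 4.08e+15 / (1.5e10)^2 = 8.7403e+11
Step 2: ln(8.7403e+11) = 27.4964
Step 3: Vbi = 0.02585 * 27.4964 = 0.711 V

0.711


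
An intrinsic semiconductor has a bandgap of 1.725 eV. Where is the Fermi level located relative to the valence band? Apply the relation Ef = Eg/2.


Step 1: For an intrinsic semiconductor, the Fermi level sits at midgap.
Step 2: Ef = Eg / 2 = 1.725 / 2 = 0.8625 eV

0.8625


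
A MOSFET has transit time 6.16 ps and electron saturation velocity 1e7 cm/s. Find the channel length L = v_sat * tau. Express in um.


Step 1: tau in seconds = 6.16 ps * 1e-12 = 6.1600e-12 s
Step 2: L = v_sat * tau = 1e7 * 6.1600e-12 = 6.1600e-05 cm
Step 3: L in um = 6.1600e-05 * 1e4 = 0.616 um

0.616


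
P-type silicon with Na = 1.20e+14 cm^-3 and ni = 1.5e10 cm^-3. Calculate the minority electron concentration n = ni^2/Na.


Step 1: Majority hole concentration p ≈ Na = 1.20e+14 cm^-3
Step 2: n = ni^2 / Na = (1.5e10)^2 / 1.20e+14
Step 3: n = 1.88e+06 cm^-3

1.88e+06


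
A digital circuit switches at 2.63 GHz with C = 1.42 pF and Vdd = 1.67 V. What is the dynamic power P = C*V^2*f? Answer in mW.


Step 1: V^2 = 1.67^2 = 2.7889 V^2
Step 2: P = C*V^2*f = 1.42e-12 F * 2.7889 * 2.63e9 Hz
Step 3: P = 1.041542594e-02 W
Step 4: P = 10.415 mW

10.415


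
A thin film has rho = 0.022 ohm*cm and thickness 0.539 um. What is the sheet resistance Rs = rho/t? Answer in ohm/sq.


Step 1: Convert thickness to cm: t = 0.539 um = 5.3900e-05 cm
Step 2: Rs = rho / t = 0.022 / 5.3900e-05
Step 3: Rs = 408.2 ohm/sq

408.2


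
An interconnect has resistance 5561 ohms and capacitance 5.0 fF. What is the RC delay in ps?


Step 1: tau = R * C
Step 2: tau = 5561 * 5.0 fF = 5561 * 5.0e-15 F
Step 3: tau = 2.7805e-11 s = 27.805 ps

27.805


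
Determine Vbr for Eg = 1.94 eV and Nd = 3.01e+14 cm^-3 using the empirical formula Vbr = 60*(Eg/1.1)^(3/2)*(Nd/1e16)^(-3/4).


Step 1: Eg/1.1 = 1.94/1.1 = 1.763636
Step 2: (Eg/1.1)^1.5 = 1.763636^1.5 = 2.342143
Step 3: (Nd/1e16)^(-0.75) = (0.0301)^(-0.75) = 13.838057
Step 4: Vbr = 60 * 2.342143 * 13.838057 = 1944.6 V

1944.6


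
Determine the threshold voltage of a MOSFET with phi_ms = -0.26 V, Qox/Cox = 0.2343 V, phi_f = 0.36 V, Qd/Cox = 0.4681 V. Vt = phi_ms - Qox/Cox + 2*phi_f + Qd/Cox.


Step 1: Vt = phi_ms - Qox/Cox + 2*phi_f + Qd/Cox
Step 2: Vt = -0.26 - 0.2343 + 2*0.36 + 0.4681
Step 3: Vt = -0.26 - 0.2343 + 0.72 + 0.4681
Step 4: Vt = 0.6938 V

0.6938


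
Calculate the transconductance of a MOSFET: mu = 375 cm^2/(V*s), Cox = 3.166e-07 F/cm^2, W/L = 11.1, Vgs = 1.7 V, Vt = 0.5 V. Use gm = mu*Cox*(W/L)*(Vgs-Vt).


Step 1: Vov = Vgs - Vt = 1.7 - 0.5 = 1.2 V
Step 2: gm = mu * Cox * (W/L) * Vov
Step 3: gm = 375 * 3.166e-07 * 11.1 * 1.2 = 1.58e-03 S

1.58e-03


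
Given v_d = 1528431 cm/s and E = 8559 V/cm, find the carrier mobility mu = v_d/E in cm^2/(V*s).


Step 1: mu = v_d / E
Step 2: mu = 1528431 / 8559
Step 3: mu = 178.58 cm^2/(V*s)

178.58


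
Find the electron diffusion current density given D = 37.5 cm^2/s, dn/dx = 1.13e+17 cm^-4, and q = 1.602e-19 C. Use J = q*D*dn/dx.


Step 1: J = q * D * (dn/dx)
Step 2: J = 1.602e-19 * 37.5 * 1.13e+17
Step 3: J = 6.79e-01 A/cm^2

6.79e-01


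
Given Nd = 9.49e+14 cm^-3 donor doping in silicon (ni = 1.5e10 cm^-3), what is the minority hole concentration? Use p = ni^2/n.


Step 1: Since Nd >> ni, n ≈ Nd = 9.49e+14 cm^-3
Step 2: p = ni^2 / n = (1.5e10)^2 / 9.49e+14
Step 3: p = 2.25e20 / 9.49e+14 = 2.37e+05 cm^-3

2.37e+05


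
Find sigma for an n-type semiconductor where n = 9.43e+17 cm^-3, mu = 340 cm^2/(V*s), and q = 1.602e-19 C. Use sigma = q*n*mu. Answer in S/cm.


Step 1: sigma = q * n * mu
Step 2: sigma = 1.602e-19 * 9.43e+17 * 340
Step 3: sigma = 5.136e+01 S/cm

5.136e+01


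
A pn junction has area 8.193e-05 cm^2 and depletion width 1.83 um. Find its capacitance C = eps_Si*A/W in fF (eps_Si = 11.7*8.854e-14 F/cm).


Step 1: eps_Si = 11.7 * 8.854e-14 = 1.035918e-12 F/cm
Step 2: W in cm = 1.83 * 1e-4 = 1.83e-04 cm
Step 3: C = 1.035918e-12 * 8.193e-05 / 1.83e-04 = 4.637856e-13 F
Step 4: C = 463.79 fF

463.79


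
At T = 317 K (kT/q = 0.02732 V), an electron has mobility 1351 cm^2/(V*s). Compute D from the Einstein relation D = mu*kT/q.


Step 1: D = mu * (kT/q)
Step 2: D = 1351 * 0.02732
Step 3: D = 36.91 cm^2/s

36.91


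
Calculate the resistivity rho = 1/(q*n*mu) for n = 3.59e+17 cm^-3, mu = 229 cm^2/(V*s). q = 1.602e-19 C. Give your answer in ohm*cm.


Step 1: sigma = q * n * mu = 1.602e-19 * 3.59e+17 * 229 = 1.31702e+01 S/cm
Step 2: rho = 1 / sigma = 1 / 1.31702e+01 = 0.07593 ohm*cm

0.07593


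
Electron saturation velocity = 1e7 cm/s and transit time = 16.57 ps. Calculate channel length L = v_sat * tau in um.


Step 1: tau in seconds = 16.57 ps * 1e-12 = 1.6570e-11 s
Step 2: L = v_sat * tau = 1e7 * 1.6570e-11 = 1.6570e-04 cm
Step 3: L in um = 1.6570e-04 * 1e4 = 1.657 um

1.657


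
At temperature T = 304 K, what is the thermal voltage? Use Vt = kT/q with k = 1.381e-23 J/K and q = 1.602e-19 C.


Step 1: kT = 1.381e-23 * 304 = 4.19824e-21 J
Step 2: Vt = kT/q = 4.19824e-21 / 1.602e-19
Step 3: Vt = 0.02621 V

0.02621


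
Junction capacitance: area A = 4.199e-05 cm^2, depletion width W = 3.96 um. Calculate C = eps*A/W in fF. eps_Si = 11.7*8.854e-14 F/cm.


Step 1: eps_Si = 11.7 * 8.854e-14 = 1.035918e-12 F/cm
Step 2: W in cm = 3.96 * 1e-4 = 3.96e-04 cm
Step 3: C = 1.035918e-12 * 4.199e-05 / 3.96e-04 = 1.098439e-13 F
Step 4: C = 109.84 fF

109.84


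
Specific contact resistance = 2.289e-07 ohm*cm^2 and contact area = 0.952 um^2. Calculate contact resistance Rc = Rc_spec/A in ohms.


Step 1: Convert area to cm^2: 0.952 um^2 = 9.5200e-09 cm^2
Step 2: Rc = Rc_spec / A = 2.289e-07 / 9.5200e-09
Step 3: Rc = 2.40e+01 ohms

2.40e+01


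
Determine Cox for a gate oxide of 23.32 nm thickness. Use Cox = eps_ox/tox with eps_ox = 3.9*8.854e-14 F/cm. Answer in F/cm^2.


Step 1: eps_ox = 3.9 * 8.854e-14 = 3.45306e-13 F/cm
Step 2: tox in cm = 23.32 nm * 1e-7 = 2.3320e-06 cm
Step 3: Cox = 3.45306e-13 / 2.3320e-06 = 1.48e-07 F/cm^2

1.48e-07


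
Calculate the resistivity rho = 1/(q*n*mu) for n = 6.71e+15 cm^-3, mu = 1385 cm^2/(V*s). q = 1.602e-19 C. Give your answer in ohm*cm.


Step 1: sigma = q * n * mu = 1.602e-19 * 6.71e+15 * 1385 = 1.48879e+00 S/cm
Step 2: rho = 1 / sigma = 1 / 1.48879e+00 = 0.6717 ohm*cm

0.6717


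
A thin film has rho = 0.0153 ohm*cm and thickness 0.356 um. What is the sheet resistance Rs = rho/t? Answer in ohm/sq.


Step 1: Convert thickness to cm: t = 0.356 um = 3.5600e-05 cm
Step 2: Rs = rho / t = 0.0153 / 3.5600e-05
Step 3: Rs = 429.8 ohm/sq

429.8


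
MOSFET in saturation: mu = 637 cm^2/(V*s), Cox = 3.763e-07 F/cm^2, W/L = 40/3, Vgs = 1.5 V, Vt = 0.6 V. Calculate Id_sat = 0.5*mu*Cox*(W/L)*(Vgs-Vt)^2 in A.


Step 1: Overdrive voltage Vov = Vgs - Vt = 1.5 - 0.6 = 0.9 V
Step 2: W/L = 40/3 = 13.3333
Step 3: Id = 0.5 * 637 * 3.763e-07 * 13.3333 * 0.9^2
Step 4: Id = 1.29e-03 A

1.29e-03


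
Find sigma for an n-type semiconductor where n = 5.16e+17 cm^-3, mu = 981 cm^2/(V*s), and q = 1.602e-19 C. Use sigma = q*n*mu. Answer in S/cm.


Step 1: sigma = q * n * mu
Step 2: sigma = 1.602e-19 * 5.16e+17 * 981
Step 3: sigma = 8.109e+01 S/cm

8.109e+01


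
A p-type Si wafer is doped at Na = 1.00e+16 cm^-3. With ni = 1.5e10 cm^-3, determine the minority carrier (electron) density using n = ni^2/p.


Step 1: Majority hole concentration p ≈ Na = 1.00e+16 cm^-3
Step 2: n = ni^2 / Na = (1.5e10)^2 / 1.00e+16
Step 3: n = 2.25e+04 cm^-3

2.25e+04


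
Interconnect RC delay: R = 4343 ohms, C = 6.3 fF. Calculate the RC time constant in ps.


Step 1: tau = R * C
Step 2: tau = 4343 * 6.3 fF = 4343 * 6.3e-15 F
Step 3: tau = 2.73609e-11 s = 27.3609 ps

27.3609


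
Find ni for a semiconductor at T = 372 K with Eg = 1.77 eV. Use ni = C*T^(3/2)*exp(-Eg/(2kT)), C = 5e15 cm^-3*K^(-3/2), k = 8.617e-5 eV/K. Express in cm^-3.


Step 1: Compute kT = 8.617e-5 * 372 = 0.03205524 eV
Step 2: Exponent = -Eg/(2kT) = -1.77/(2*0.03205524) = -27.60859
Step 3: T^(3/2) = 372^1.5 = 7174.88
Step 4: ni = 5e15 * 7174.88 * exp(-27.60859) = 3.67e+07 cm^-3

3.67e+07


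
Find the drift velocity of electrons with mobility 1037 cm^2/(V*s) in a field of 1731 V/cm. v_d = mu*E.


Step 1: v_d = mu * E
Step 2: v_d = 1037 * 1731 = 1795047
Step 3: v_d = 1.80e+06 cm/s

1.80e+06


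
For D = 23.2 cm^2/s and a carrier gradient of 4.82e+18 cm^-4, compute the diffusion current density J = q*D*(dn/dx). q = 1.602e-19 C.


Step 1: J = q * D * (dn/dx)
Step 2: J = 1.602e-19 * 23.2 * 4.82e+18
Step 3: J = 1.79e+01 A/cm^2

1.79e+01


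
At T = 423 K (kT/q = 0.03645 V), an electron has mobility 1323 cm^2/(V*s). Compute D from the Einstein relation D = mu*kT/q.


Step 1: D = mu * (kT/q)
Step 2: D = 1323 * 0.03645
Step 3: D = 48.22 cm^2/s

48.22


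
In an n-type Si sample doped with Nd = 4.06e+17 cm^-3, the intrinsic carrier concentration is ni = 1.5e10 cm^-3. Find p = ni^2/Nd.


Step 1: Since Nd >> ni, n ≈ Nd = 4.06e+17 cm^-3
Step 2: p = ni^2 / n = (1.5e10)^2 / 4.06e+17
Step 3: p = 2.25e20 / 4.06e+17 = 5.54e+02 cm^-3

5.54e+02


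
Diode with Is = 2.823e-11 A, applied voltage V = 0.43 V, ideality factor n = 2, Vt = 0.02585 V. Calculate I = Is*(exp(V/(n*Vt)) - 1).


Step 1: V/(n*Vt) = 0.43/(2*0.02585) = 8.3172
Step 2: exp(8.3172) = 4.0937e+03
Step 3: I = 2.823e-11 * (4.0937e+03 - 1) = 1.16e-07 A

1.16e-07


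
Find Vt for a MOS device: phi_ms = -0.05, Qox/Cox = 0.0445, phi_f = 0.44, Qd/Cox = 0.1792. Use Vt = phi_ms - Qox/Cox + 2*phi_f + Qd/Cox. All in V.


Step 1: Vt = phi_ms - Qox/Cox + 2*phi_f + Qd/Cox
Step 2: Vt = -0.05 - 0.0445 + 2*0.44 + 0.1792
Step 3: Vt = -0.05 - 0.0445 + 0.88 + 0.1792
Step 4: Vt = 0.9647 V

0.9647


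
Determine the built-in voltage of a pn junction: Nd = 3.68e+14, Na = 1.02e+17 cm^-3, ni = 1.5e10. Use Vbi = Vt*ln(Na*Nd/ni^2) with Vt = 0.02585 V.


Step 1: Compute Na*Nd/ni^2 = 1.02e+17 * 3.68e+14 / (1.5e10)^2 = 1.6683e+11
Step 2: ln(1.6683e+11) = 25.8402
Step 3: Vbi = 0.02585 * 25.8402 = 0.668 V

0.668


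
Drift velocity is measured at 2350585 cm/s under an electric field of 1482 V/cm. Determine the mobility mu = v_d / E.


Step 1: mu = v_d / E
Step 2: mu = 2350585 / 1482
Step 3: mu = 1586.09 cm^2/(V*s)

1586.09


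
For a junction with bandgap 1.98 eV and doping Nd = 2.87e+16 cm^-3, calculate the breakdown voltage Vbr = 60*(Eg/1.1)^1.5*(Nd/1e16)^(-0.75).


Step 1: Eg/1.1 = 1.98/1.1 = 1.800000
Step 2: (Eg/1.1)^1.5 = 1.800000^1.5 = 2.414953
Step 3: (Nd/1e16)^(-0.75) = (2.87)^(-0.75) = 0.453512
Step 4: Vbr = 60 * 2.414953 * 0.453512 = 65.7 V

65.7


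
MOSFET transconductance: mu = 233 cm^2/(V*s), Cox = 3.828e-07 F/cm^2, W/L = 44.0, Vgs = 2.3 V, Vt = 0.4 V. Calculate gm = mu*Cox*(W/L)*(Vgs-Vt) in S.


Step 1: Vov = Vgs - Vt = 2.3 - 0.4 = 1.9 V
Step 2: gm = mu * Cox * (W/L) * Vov
Step 3: gm = 233 * 3.828e-07 * 44.0 * 1.9 = 7.46e-03 S

7.46e-03


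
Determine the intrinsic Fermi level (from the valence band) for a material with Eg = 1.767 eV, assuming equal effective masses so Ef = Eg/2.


Step 1: For an intrinsic semiconductor, the Fermi level sits at midgap.
Step 2: Ef = Eg / 2 = 1.767 / 2 = 0.8835 eV

0.8835


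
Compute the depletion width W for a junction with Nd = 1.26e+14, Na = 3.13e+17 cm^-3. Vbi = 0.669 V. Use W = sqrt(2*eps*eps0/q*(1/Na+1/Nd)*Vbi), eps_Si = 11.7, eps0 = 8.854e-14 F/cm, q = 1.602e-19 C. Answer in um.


Step 1: 1/Na + 1/Nd = 1/3.13e+17 + 1/1.26e+14 = 7.93970e-15
Step 2: 2*eps*eps0/q = 2*11.7*8.854e-14/1.602e-19 = 1.293281e+07
Step 3: W^2 = 1.293281e+07 * 7.93970e-15 * 0.669 = 6.86947e-08
Step 4: W = sqrt(6.86947e-08) = 2.621e-04 cm = 2.621 um

2.621


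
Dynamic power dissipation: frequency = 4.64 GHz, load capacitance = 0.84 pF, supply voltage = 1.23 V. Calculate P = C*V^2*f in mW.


Step 1: V^2 = 1.23^2 = 1.5129 V^2
Step 2: P = C*V^2*f = 0.84e-12 F * 1.5129 * 4.64e9 Hz
Step 3: P = 5.89667904e-03 W
Step 4: P = 5.897 mW

5.897


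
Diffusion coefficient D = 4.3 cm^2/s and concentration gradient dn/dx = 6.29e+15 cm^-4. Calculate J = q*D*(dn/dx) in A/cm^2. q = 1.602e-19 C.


Step 1: J = q * D * (dn/dx)
Step 2: J = 1.602e-19 * 4.3 * 6.29e+15
Step 3: J = 4.33e-03 A/cm^2

4.33e-03


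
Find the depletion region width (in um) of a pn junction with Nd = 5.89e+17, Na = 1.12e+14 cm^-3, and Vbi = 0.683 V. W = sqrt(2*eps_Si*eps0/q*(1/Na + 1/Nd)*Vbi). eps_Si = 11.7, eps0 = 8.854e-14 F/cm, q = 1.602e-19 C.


Step 1: 1/Na + 1/Nd = 1/1.12e+14 + 1/5.89e+17 = 8.93027e-15
Step 2: 2*eps*eps0/q = 2*11.7*8.854e-14/1.602e-19 = 1.293281e+07
Step 3: W^2 = 1.293281e+07 * 8.93027e-15 * 0.683 = 7.88821e-08
Step 4: W = sqrt(7.88821e-08) = 2.809e-04 cm = 2.809 um

2.809


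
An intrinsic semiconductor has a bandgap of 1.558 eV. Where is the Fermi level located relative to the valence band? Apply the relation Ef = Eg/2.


Step 1: For an intrinsic semiconductor, the Fermi level sits at midgap.
Step 2: Ef = Eg / 2 = 1.558 / 2 = 0.779 eV

0.779


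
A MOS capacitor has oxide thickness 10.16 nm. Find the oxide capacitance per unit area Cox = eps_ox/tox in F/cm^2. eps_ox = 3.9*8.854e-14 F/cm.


Step 1: eps_ox = 3.9 * 8.854e-14 = 3.45306e-13 F/cm
Step 2: tox in cm = 10.16 nm * 1e-7 = 1.0160e-06 cm
Step 3: Cox = 3.45306e-13 / 1.0160e-06 = 3.40e-07 F/cm^2

3.40e-07


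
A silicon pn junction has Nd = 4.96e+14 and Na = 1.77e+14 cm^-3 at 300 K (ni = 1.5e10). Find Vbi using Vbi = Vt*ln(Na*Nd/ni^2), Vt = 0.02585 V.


Step 1: Compute Na*Nd/ni^2 = 1.77e+14 * 4.96e+14 / (1.5e10)^2 = 3.9019e+08
Step 2: ln(3.9019e+08) = 19.7821
Step 3: Vbi = 0.02585 * 19.7821 = 0.511 V

0.511


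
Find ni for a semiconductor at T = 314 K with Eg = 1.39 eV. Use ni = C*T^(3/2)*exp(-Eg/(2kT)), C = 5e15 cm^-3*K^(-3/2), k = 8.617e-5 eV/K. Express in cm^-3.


Step 1: Compute kT = 8.617e-5 * 314 = 0.02705738 eV
Step 2: Exponent = -Eg/(2kT) = -1.39/(2*0.02705738) = -25.68615
Step 3: T^(3/2) = 314^1.5 = 5564.09
Step 4: ni = 5e15 * 5564.09 * exp(-25.68615) = 1.95e+08 cm^-3

1.95e+08


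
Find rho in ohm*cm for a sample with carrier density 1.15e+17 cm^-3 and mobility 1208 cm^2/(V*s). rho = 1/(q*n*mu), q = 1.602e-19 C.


Step 1: sigma = q * n * mu = 1.602e-19 * 1.15e+17 * 1208 = 2.22550e+01 S/cm
Step 2: rho = 1 / sigma = 1 / 2.22550e+01 = 0.04493 ohm*cm

0.04493


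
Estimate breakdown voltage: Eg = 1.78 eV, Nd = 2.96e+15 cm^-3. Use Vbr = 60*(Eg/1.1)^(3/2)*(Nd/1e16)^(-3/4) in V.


Step 1: Eg/1.1 = 1.78/1.1 = 1.618182
Step 2: (Eg/1.1)^1.5 = 1.618182^1.5 = 2.058453
Step 3: (Nd/1e16)^(-0.75) = (0.296)^(-0.75) = 2.491903
Step 4: Vbr = 60 * 2.058453 * 2.491903 = 307.8 V

307.8


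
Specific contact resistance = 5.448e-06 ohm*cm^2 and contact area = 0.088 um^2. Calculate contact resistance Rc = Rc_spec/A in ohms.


Step 1: Convert area to cm^2: 0.088 um^2 = 8.8000e-10 cm^2
Step 2: Rc = Rc_spec / A = 5.448e-06 / 8.8000e-10
Step 3: Rc = 6.19e+03 ohms

6.19e+03


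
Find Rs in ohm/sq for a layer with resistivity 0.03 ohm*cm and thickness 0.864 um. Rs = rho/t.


Step 1: Convert thickness to cm: t = 0.864 um = 8.6400e-05 cm
Step 2: Rs = rho / t = 0.03 / 8.6400e-05
Step 3: Rs = 347.2 ohm/sq

347.2
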